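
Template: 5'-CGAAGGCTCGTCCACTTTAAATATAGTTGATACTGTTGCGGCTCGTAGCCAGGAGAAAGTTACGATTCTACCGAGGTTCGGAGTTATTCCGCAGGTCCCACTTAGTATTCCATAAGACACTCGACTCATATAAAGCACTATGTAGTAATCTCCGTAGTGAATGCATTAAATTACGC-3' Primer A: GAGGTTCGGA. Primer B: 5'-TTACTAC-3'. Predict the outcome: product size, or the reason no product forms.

Yes — a 76 bp product.

Primer A (GAGGTTCGGA) matches the top strand at positions 73–82; it acts as a forward primer.
Primer B's reverse complement is GTAGTAA, matching the top strand at positions 142–148; it acts as a reverse primer.
The 3' ends face each other across positions 73–148, giving a 76 bp product.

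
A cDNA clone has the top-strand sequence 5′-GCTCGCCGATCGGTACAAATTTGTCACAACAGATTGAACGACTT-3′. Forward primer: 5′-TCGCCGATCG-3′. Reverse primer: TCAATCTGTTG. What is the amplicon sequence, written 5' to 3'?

5'-TCGCCGATCGGTACAAATTTGTCACAACAGATTGA-3'

Scanning the template, TCGCCGATCG occurs at positions 3–12; this primer anneals to the bottom strand there with its 3' end pointing downstream.
Taking the reverse complement of TCAATCTGTTG gives CAACAGATTGA, found at positions 27–37 on the template; the primer anneals here to the top strand with its 3' end pointing upstream.
The product is the template from position 3 through 37 (35 bp).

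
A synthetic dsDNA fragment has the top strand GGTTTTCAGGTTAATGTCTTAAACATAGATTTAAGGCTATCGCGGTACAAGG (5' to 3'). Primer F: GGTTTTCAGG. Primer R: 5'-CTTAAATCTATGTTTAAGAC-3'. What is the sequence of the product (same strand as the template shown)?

5'-GGTTTTCAGGTTAATGTCTTAAACATAGATTTAAG-3'

Scanning the template, GGTTTTCAGG occurs at positions 1–10; this primer anneals to the bottom strand there with its 3' end pointing downstream.
Taking the reverse complement of CTTAAATCTATGTTTAAGAC gives GTCTTAAACATAGATTTAAG, found at positions 16–35 on the template; the primer anneals here to the top strand with its 3' end pointing upstream.
The product is the template from position 1 through 35 (35 bp).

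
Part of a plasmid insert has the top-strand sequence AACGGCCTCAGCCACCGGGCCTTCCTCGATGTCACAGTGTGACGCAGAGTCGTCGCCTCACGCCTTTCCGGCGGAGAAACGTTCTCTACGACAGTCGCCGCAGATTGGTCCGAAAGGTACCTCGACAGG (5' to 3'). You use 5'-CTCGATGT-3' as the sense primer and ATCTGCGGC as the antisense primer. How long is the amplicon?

81 bp

Scanning the template, CTCGATGT occurs at positions 25–32; this primer anneals to the bottom strand there with its 3' end pointing downstream.
Reverse complement of the reverse primer: GCCGCAGAT. This occurs on the top strand at positions 97–105.
Product length = (reverse-primer end) − (forward-primer start) + 1 = 105 − 25 + 1 = 81 bp.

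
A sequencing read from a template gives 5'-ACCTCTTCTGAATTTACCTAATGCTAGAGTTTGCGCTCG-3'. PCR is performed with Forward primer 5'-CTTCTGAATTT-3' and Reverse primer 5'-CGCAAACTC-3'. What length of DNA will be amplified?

The forward primer matches the template at positions 5–15.
Taking the reverse complement of CGCAAACTC gives GAGTTTGCG, found at positions 27–35 on the template; the primer anneals here to the top strand with its 3' end pointing upstream.
Amplicon spans positions 5–35: 31 bp.

31 bp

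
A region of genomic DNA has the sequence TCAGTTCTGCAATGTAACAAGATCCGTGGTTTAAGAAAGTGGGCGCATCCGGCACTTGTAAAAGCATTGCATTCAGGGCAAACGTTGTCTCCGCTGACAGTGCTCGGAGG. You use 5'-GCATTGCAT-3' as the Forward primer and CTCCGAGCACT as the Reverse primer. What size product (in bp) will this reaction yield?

Forward primer GCATTGCAT is found on the top strand at positions 64–72.
Taking the reverse complement of CTCCGAGCACT gives AGTGCTCGGAG, found at positions 99–109 on the template; the primer anneals here to the top strand with its 3' end pointing upstream.
Product length = (reverse-primer end) − (forward-primer start) + 1 = 109 − 64 + 1 = 46 bp.

46 bp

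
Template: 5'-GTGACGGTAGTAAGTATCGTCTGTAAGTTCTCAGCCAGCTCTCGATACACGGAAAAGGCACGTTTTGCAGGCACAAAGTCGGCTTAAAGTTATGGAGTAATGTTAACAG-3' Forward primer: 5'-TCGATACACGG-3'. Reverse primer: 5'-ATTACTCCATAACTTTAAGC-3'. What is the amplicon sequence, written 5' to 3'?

5'-TCGATACACGGAAAAGGCACGTTTTGCAGGCACAAAGTCGGCTTAAAGTTATGGAGTAAT-3'

The forward primer matches the template at positions 42–52.
Taking the reverse complement of ATTACTCCATAACTTTAAGC gives GCTTAAAGTTATGGAGTAAT, found at positions 82–101 on the template; the primer anneals here to the top strand with its 3' end pointing upstream.
The product is the template from position 42 through 101 (60 bp).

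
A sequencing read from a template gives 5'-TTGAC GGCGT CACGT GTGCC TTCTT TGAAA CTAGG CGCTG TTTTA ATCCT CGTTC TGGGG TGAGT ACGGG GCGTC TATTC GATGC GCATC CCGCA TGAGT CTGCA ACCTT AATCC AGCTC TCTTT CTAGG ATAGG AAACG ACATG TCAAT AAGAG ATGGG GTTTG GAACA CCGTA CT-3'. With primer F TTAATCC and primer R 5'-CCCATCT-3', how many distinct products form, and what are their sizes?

Two products: 118 bp, 52 bp

The forward primer TTAATCC matches the top strand at positions 43–49, 109–115.
The reverse primer's reverse complement is AGATGGG, matching at positions 154–160.
Each forward site pairs with the reverse site to give a product ending at position 160: sizes 118, 52 bp.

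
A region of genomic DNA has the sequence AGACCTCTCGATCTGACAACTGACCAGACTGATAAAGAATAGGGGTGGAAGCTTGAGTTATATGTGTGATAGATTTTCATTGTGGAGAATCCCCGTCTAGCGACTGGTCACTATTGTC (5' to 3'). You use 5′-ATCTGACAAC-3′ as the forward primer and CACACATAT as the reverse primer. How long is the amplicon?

Forward primer ATCTGACAAC is found on the top strand at positions 11–20.
Reverse complement of the reverse primer: ATATGTGTG. This occurs on the top strand at positions 60–68.
Product length = (reverse-primer end) − (forward-primer start) + 1 = 68 − 11 + 1 = 58 bp.

58 bp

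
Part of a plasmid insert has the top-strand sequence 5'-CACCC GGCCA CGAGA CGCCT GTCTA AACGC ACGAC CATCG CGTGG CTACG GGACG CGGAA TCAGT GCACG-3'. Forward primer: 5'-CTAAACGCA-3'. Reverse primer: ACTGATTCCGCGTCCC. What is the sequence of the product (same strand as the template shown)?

Forward primer CTAAACGCA is found on the top strand at positions 23–31.
The reverse primer's reverse complement is GGGACGCGGAATCAGT, which matches the template at positions 50–65.
The product is the template from position 23 through 65 (43 bp).

5'-CTAAACGCACGACCATCGCGTGGCTACGGGACGCGGAATCAGT-3'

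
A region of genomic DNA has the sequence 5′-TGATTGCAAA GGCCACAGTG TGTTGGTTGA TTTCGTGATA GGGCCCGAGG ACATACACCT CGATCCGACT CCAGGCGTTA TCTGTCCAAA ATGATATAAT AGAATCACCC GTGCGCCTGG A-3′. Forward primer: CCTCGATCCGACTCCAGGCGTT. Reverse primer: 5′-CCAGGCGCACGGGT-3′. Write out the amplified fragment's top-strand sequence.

5'-CCTCGATCCGACTCCAGGCGTTATCTGTCCAAAATGATATAATAGAATCACCCGTGCGCCTGG-3'

Scanning the template, CCTCGATCCGACTCCAGGCGTT occurs at positions 58–79; this primer anneals to the bottom strand there with its 3' end pointing downstream.
The reverse primer's reverse complement is ACCCGTGCGCCTGG, which matches the template at positions 107–120.
The product is the template from position 58 through 120 (63 bp).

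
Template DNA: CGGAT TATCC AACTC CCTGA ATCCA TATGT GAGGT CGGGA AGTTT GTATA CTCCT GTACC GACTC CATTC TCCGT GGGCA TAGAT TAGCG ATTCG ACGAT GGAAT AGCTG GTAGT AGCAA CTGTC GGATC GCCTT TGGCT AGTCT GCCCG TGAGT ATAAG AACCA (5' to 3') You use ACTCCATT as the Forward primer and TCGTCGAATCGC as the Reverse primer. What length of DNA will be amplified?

Scanning the template, ACTCCATT occurs at positions 62–69; this primer anneals to the bottom strand there with its 3' end pointing downstream.
Reverse complement of the reverse primer: GCGATTCGACGA. This occurs on the top strand at positions 88–99.
Amplicon spans positions 62–99: 38 bp.

38 bp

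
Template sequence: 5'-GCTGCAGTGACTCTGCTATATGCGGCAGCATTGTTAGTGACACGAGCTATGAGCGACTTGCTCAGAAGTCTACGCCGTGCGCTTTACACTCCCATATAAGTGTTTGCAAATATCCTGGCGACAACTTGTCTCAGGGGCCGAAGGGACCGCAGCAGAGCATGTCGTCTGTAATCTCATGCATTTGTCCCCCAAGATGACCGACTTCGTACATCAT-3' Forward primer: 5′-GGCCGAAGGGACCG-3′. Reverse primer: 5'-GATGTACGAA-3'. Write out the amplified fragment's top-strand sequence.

The forward primer matches the template at positions 136–149.
The reverse primer's reverse complement is TTCGTACATC, which matches the template at positions 203–212.
The product is the template from position 136 through 212 (77 bp).

5'-GGCCGAAGGGACCGCAGCAGAGCATGTCGTCTGTAATCTCATGCATTTGTCCCCCAAGATGACCGACTTCGTACATC-3'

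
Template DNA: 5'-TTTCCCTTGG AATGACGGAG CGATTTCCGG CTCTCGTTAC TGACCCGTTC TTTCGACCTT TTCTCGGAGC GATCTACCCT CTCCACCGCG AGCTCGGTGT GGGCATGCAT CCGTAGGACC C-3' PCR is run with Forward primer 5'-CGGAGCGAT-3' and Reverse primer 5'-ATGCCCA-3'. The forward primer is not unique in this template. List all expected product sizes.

The forward primer CGGAGCGAT matches the top strand at positions 16–24, 65–73.
The reverse primer's reverse complement is TGGGCAT, matching at positions 100–106.
Each forward site pairs with the reverse site to give a product ending at position 106: sizes 91, 42 bp.

91 bp, 42 bp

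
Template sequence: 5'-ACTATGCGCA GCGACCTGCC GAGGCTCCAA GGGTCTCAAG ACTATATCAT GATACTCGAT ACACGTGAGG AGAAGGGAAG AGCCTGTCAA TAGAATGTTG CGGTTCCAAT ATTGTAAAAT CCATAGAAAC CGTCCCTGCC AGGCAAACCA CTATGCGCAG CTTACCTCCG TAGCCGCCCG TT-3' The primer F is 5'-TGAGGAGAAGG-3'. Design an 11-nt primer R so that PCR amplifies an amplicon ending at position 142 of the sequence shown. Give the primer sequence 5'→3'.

The forward primer binds at positions 66–76; the product's 3' end on the top strand is position 142.
The reverse primer anneals to the top strand over positions 132–142, i.e. to GTCCCTGCCAG.
Its sequence written 5'→3' is the reverse complement: CTGGCAGGGAC.

5'-CTGGCAGGGAC-3'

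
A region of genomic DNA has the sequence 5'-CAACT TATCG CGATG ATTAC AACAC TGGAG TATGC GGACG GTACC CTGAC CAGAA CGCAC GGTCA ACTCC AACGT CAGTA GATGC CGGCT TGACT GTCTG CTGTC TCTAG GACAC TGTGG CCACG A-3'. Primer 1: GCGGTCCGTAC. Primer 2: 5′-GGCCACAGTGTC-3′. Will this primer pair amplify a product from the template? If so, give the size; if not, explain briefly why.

Primer 1 (GCGGTCCGTAC) does not match the top strand, and its reverse complement GTACGGACCGC does not match either.
With no annealing site for primer 1, no amplification occurs.

No product — primer 1 has no binding site in the template.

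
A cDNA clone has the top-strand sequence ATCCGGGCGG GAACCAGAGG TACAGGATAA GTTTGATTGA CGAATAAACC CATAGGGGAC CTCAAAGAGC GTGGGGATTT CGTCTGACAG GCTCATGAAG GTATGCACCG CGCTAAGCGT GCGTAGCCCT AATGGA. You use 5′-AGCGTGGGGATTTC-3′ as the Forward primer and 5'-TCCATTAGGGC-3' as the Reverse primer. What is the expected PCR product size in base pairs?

Scanning the template, AGCGTGGGGATTTC occurs at positions 68–81; this primer anneals to the bottom strand there with its 3' end pointing downstream.
Reverse complement of the reverse primer: GCCCTAATGGA. This occurs on the top strand at positions 126–136.
Product length = (reverse-primer end) − (forward-primer start) + 1 = 136 − 68 + 1 = 69 bp.

69 bp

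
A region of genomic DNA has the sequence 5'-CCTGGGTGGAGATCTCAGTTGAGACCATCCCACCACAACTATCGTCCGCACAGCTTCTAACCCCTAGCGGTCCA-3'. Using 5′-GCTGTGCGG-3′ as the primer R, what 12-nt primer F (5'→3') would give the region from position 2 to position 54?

The reverse primer's reverse complement CCGCACAGC matches the template at positions 46–54; the product starts at position 2.
The forward primer is identical to the top strand over positions 2–13: CTGGGTGGAGAT.

5'-CTGGGTGGAGAT-3'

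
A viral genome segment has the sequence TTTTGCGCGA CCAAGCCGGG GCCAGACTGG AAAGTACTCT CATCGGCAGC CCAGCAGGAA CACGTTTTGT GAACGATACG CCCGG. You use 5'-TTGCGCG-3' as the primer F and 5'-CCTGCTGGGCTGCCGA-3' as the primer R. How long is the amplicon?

56 bp

The forward primer matches the template at positions 3–9.
The reverse primer's reverse complement is TCGGCAGCCCAGCAGG, which matches the template at positions 43–58.
The product runs from position 3 to position 58, so its length is 58 − 3 + 1 = 56 bp.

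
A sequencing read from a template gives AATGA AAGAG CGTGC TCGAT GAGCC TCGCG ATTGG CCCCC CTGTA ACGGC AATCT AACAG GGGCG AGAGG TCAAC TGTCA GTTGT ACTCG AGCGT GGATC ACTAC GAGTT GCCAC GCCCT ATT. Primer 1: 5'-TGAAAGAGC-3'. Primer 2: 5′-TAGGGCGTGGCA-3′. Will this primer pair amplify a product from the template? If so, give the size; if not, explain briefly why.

Primer 1 (TGAAAGAGC) matches the top strand at positions 3–11; it acts as a forward primer.
Primer 2's reverse complement is TGCCACGCCCTA, matching the top strand at positions 110–121; it acts as a reverse primer.
The 3' ends face each other across positions 3–121, giving a 119 bp product.

Yes — a 119 bp product.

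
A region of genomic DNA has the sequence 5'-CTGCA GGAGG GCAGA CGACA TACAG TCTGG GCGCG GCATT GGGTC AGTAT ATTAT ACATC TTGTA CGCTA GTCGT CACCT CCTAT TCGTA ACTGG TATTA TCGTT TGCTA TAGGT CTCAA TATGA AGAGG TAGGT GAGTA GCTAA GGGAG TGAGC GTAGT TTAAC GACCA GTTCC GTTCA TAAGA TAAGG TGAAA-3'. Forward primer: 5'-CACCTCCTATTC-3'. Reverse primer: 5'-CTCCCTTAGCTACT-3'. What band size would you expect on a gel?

75 bp

Scanning the template, CACCTCCTATTC occurs at positions 76–87; this primer anneals to the bottom strand there with its 3' end pointing downstream.
Reverse complement of the reverse primer: AGTAGCTAAGGGAG. This occurs on the top strand at positions 137–150.
The product runs from position 76 to position 150, so its length is 150 − 76 + 1 = 75 bp.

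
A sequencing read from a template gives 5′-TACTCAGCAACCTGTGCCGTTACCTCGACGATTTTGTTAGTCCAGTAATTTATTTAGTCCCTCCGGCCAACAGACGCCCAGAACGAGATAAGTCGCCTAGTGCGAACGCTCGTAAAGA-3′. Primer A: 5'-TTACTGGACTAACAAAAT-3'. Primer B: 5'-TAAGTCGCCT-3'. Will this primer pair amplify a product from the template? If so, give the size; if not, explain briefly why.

Primer A (TTACTGGACTAACAAAAT) has reverse complement ATTTTGTTAGTCCAGTAA, which matches the top strand at positions 31–48; primer A anneals to the top strand there with its 3' end pointing upstream toward position 31.
Primer B (TAAGTCGCCT) matches the top strand directly at positions 89–98; it anneals to the bottom strand with its 3' end pointing downstream toward position 98.
The 3' ends diverge (primer A extends toward position 1, primer B toward position 118), so the primers never converge on a shared product.

No product — the primers' 3' ends point away from each other.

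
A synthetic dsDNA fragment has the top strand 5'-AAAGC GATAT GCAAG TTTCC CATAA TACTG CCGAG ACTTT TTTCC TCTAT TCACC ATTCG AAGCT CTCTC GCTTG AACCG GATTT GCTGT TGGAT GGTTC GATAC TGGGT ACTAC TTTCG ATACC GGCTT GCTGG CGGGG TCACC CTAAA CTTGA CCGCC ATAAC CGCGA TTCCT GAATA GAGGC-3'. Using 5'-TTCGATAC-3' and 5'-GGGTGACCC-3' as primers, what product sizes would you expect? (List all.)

The forward primer TTCGATAC matches the top strand at positions 98–105, 117–124.
The reverse primer's reverse complement is GGGTCACCC, matching at positions 138–146.
Each forward site pairs with the reverse site to give a product ending at position 146: sizes 49, 30 bp.

49 bp, 30 bp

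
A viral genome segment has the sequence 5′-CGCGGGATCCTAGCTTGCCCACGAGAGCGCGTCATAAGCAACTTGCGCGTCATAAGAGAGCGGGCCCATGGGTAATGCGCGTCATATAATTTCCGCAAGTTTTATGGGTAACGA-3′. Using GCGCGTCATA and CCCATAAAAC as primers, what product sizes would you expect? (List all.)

82 bp, 64 bp, 32 bp

The forward primer GCGCGTCATA matches the top strand at positions 27–36, 45–54, 77–86.
The reverse primer's reverse complement is GTTTTATGGG, matching at positions 99–108.
Each forward site pairs with the reverse site to give a product ending at position 108: sizes 82, 64, 32 bp.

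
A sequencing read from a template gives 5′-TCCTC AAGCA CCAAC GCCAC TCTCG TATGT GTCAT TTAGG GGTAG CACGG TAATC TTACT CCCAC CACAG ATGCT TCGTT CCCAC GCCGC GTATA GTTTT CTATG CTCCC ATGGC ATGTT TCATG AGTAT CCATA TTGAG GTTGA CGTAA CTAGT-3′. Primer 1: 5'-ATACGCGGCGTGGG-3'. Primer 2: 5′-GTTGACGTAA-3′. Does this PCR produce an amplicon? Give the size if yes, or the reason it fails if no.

No product — the primers' 3' ends point away from each other.

Primer 1 (ATACGCGGCGTGGG) has reverse complement CCCACGCCGCGTAT, which matches the top strand at positions 81–94; primer 1 anneals to the top strand there with its 3' end pointing upstream toward position 81.
Primer 2 (GTTGACGTAA) matches the top strand directly at positions 141–150; it anneals to the bottom strand with its 3' end pointing downstream toward position 150.
The 3' ends diverge (primer 1 extends toward position 1, primer 2 toward position 155), so the primers never converge on a shared product.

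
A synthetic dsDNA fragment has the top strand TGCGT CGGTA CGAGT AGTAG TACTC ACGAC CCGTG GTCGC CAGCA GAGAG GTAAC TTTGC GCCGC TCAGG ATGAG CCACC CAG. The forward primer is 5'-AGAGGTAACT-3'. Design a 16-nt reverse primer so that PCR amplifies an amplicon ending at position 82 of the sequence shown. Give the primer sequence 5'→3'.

5'-TGGGTGGCTCATCCTG-3'

The forward primer binds at positions 47–56; the product's 3' end on the top strand is position 82.
The reverse primer anneals to the top strand over positions 67–82, i.e. to CAGGATGAGCCACCCA.
Its sequence written 5'→3' is the reverse complement: TGGGTGGCTCATCCTG.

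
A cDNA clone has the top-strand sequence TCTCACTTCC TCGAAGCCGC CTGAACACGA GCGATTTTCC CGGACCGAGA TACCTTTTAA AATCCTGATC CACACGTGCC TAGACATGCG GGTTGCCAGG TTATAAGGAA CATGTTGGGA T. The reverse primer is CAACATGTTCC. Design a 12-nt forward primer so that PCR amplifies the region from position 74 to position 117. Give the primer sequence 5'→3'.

5'-ACGTGCCTAGAC-3'

The reverse primer's reverse complement GGAACATGTTG matches the template at positions 107–117; the product starts at position 74.
The forward primer is identical to the top strand over positions 74–85: ACGTGCCTAGAC.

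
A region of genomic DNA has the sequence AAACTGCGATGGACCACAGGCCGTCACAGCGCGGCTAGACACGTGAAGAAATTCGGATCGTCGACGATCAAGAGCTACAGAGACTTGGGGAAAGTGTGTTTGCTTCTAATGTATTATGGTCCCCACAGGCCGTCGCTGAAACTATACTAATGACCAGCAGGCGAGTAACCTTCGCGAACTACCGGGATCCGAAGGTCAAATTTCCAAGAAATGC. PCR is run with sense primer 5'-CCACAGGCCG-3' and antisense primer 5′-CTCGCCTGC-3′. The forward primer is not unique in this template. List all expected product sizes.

152 bp, 43 bp

The forward primer CCACAGGCCG matches the top strand at positions 14–23, 123–132.
The reverse primer's reverse complement is GCAGGCGAG, matching at positions 157–165.
Each forward site pairs with the reverse site to give a product ending at position 165: sizes 152, 43 bp.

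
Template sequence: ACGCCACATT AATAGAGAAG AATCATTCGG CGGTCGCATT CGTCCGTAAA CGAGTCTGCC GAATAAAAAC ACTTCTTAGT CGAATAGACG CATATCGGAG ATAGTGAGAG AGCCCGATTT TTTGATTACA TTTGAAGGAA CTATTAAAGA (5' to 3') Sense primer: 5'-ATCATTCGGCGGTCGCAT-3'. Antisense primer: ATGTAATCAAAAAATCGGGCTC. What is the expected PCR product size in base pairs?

Forward primer ATCATTCGGCGGTCGCAT is found on the top strand at positions 22–39.
The reverse primer's reverse complement is GAGCCCGATTTTTTGATTACAT, which matches the template at positions 110–131.
Product length = (reverse-primer end) − (forward-primer start) + 1 = 131 − 22 + 1 = 110 bp.

110 bp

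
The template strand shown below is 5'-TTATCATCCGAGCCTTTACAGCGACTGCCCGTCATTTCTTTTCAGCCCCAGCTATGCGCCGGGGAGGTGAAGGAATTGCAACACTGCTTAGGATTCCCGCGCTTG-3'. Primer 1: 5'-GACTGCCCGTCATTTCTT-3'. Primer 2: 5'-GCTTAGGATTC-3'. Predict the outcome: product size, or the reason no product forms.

No product — both primers anneal to the same strand and extend in the same direction.

Primer 1 (GACTGCCCGTCATTTCTT) matches the top strand at positions 23–40 (3' end points downstream).
Primer 2 (GCTTAGGATTC) also matches the top strand directly, at positions 86–96 — its reverse complement GAATCCTAAGC is not present.
Both primers anneal to the bottom strand with 3' ends pointing the same way, so neither can prime synthesis back toward the other.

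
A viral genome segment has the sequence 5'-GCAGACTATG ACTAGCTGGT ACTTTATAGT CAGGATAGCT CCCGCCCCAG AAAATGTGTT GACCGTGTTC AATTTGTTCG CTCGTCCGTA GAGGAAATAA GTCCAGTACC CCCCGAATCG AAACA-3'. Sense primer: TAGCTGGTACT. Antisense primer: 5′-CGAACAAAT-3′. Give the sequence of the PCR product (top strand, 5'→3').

Forward primer TAGCTGGTACT is found on the top strand at positions 13–23.
Taking the reverse complement of CGAACAAAT gives ATTTGTTCG, found at positions 72–80 on the template; the primer anneals here to the top strand with its 3' end pointing upstream.
The product is the template from position 13 through 80 (68 bp).

5'-TAGCTGGTACTTTATAGTCAGGATAGCTCCCGCCCCAGAAAATGTGTTGACCGTGTTCAATTTGTTCG-3'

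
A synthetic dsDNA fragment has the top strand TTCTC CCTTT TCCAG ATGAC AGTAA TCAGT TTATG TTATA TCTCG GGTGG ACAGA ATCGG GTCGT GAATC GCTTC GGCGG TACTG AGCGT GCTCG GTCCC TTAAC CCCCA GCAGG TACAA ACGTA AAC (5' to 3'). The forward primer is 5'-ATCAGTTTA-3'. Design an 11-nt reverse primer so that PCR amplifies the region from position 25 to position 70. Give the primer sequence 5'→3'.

5'-GATTCACGACC-3'

The product's 3' end on the top strand is position 70.
The reverse primer anneals to the top strand over positions 60–70, i.e. to GGTCGTGAATC.
Its sequence written 5'→3' is the reverse complement: GATTCACGACC.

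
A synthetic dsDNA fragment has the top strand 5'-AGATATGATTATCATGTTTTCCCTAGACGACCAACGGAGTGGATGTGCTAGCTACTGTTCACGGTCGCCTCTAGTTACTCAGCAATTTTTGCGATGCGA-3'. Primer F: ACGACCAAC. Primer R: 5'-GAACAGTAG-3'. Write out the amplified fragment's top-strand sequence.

5'-ACGACCAACGGAGTGGATGTGCTAGCTACTGTTC-3'

Scanning the template, ACGACCAAC occurs at positions 27–35; this primer anneals to the bottom strand there with its 3' end pointing downstream.
The reverse primer's reverse complement is CTACTGTTC, which matches the template at positions 52–60.
The product is the template from position 27 through 60 (34 bp).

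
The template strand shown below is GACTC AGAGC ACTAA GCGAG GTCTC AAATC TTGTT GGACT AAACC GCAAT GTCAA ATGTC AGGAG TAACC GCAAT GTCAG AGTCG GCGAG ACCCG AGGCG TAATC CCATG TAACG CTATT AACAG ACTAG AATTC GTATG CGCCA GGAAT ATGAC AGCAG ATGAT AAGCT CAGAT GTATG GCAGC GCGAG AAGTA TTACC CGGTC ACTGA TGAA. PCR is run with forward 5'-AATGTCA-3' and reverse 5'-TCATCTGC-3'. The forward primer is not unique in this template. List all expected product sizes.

The forward primer AATGTCA matches the top strand at positions 48–54, 55–61, 73–79.
The reverse primer's reverse complement is GCAGATGA, matching at positions 157–164.
Each forward site pairs with the reverse site to give a product ending at position 164: sizes 117, 110, 92 bp.

117 bp, 110 bp, 92 bp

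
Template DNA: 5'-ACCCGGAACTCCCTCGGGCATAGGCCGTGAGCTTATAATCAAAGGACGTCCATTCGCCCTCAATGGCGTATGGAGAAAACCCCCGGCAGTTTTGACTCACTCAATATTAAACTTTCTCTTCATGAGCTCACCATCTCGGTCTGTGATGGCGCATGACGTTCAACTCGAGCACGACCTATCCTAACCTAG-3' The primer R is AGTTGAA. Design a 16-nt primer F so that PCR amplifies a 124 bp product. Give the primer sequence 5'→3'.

The reverse primer's reverse complement TTCAACT matches the template at positions 159–165, so the product ends at position 165.
A 124 bp product then starts at position 165 − 124 + 1 = 42.
The forward primer is identical to the top strand there: AAGGACGTCCATTCGC.

5'-AAGGACGTCCATTCGC-3'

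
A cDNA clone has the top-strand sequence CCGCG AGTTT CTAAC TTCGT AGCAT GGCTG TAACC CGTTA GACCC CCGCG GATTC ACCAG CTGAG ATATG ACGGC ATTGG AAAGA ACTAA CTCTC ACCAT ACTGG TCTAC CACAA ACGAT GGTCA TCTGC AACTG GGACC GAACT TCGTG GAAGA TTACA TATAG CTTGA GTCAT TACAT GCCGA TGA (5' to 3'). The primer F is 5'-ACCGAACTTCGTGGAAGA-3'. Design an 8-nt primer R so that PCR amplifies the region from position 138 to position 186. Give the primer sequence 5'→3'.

The product's 3' end on the top strand is position 186.
The reverse primer anneals to the top strand over positions 179–186, i.e. to ATGCCGAT.
Its sequence written 5'→3' is the reverse complement: ATCGGCAT.

5'-ATCGGCAT-3'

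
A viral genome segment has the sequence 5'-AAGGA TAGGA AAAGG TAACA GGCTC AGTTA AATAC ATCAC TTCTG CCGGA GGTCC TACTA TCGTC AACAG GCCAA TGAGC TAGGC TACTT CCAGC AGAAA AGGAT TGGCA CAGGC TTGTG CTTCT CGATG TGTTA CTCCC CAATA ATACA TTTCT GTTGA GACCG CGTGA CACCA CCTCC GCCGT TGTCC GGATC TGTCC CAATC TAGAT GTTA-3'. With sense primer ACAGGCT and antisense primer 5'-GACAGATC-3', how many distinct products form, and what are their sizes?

Two products: 182 bp, 90 bp

The forward primer ACAGGCT matches the top strand at positions 18–24, 110–116.
The reverse primer's reverse complement is GATCTGTC, matching at positions 192–199.
Each forward site pairs with the reverse site to give a product ending at position 199: sizes 182, 90 bp.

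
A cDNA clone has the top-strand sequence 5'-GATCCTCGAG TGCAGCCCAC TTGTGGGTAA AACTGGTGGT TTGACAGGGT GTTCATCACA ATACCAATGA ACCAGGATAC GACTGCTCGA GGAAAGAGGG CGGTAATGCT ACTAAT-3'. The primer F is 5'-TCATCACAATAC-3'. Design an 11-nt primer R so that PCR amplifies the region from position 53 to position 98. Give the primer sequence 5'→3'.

The product's 3' end on the top strand is position 98.
The reverse primer anneals to the top strand over positions 88–98, i.e. to CGAGGAAAGAG.
Its sequence written 5'→3' is the reverse complement: CTCTTTCCTCG.

5'-CTCTTTCCTCG-3'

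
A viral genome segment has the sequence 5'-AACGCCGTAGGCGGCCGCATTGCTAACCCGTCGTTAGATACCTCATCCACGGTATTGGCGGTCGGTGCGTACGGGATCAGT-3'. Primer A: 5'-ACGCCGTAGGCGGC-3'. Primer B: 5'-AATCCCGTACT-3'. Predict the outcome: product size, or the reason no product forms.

Primer B (AATCCCGTACT) does not match the top strand, and its reverse complement AGTACGGGATT does not match either.
With no annealing site for primer B, no amplification occurs.

No product — primer B has no binding site in the template.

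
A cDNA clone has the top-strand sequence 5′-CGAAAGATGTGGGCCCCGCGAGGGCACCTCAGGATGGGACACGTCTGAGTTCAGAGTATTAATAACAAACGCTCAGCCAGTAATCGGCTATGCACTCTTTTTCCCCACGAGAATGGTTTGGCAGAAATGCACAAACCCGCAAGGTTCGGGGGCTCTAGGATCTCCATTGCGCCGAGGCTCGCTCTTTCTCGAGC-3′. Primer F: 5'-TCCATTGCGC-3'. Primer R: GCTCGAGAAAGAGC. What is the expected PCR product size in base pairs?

32 bp

The forward primer matches the template at positions 163–172.
Reverse complement of the reverse primer: GCTCTTTCTCGAGC. This occurs on the top strand at positions 181–194.
Product length = (reverse-primer end) − (forward-primer start) + 1 = 194 − 163 + 1 = 32 bp.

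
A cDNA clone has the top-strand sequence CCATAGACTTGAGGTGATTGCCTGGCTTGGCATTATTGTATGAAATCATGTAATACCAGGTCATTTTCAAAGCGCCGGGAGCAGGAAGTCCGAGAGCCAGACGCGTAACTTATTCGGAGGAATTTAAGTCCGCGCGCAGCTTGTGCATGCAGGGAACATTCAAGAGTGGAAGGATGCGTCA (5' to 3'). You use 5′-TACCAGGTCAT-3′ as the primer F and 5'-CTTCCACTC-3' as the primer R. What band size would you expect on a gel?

119 bp

Forward primer TACCAGGTCAT is found on the top strand at positions 54–64.
Reverse complement of the reverse primer: GAGTGGAAG. This occurs on the top strand at positions 164–172.
Product length = (reverse-primer end) − (forward-primer start) + 1 = 172 − 54 + 1 = 119 bp.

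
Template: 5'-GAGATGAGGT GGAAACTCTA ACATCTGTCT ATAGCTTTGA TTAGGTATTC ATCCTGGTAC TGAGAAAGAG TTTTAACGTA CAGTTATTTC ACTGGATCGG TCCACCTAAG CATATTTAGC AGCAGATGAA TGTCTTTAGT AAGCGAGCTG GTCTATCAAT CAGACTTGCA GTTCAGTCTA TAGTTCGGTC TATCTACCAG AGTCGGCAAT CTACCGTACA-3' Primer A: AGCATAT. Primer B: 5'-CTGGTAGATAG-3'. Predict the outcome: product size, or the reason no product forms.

Yes — a 92 bp product.

Primer A (AGCATAT) matches the top strand at positions 109–115; it acts as a forward primer.
Primer B's reverse complement is CTATCTACCAG, matching the top strand at positions 190–200; it acts as a reverse primer.
The 3' ends face each other across positions 109–200, giving a 92 bp product.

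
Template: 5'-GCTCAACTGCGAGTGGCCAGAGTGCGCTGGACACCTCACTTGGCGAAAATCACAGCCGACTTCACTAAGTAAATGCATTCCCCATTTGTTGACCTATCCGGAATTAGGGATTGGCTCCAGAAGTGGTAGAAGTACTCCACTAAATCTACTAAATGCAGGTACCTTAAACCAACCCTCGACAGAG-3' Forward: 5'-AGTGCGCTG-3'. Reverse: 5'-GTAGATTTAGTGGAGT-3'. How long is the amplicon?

The forward primer matches the template at positions 21–29.
Reverse complement of the reverse primer: ACTCCACTAAATCTAC. This occurs on the top strand at positions 134–149.
Product length = (reverse-primer end) − (forward-primer start) + 1 = 149 − 21 + 1 = 129 bp.

129 bp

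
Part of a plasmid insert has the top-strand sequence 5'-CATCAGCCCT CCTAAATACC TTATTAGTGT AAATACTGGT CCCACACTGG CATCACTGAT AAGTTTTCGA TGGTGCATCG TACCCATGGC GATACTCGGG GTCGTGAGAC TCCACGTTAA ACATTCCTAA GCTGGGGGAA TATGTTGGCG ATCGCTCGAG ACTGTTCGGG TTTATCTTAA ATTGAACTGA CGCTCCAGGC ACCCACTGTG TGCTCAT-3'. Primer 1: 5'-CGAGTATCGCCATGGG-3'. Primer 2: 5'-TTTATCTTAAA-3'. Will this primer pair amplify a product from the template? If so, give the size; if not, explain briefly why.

Primer 1 (CGAGTATCGCCATGGG) has reverse complement CCCATGGCGATACTCG, which matches the top strand at positions 83–98; primer 1 anneals to the top strand there with its 3' end pointing upstream toward position 83.
Primer 2 (TTTATCTTAAA) matches the top strand directly at positions 171–181; it anneals to the bottom strand with its 3' end pointing downstream toward position 181.
The 3' ends diverge (primer 1 extends toward position 1, primer 2 toward position 217), so the primers never converge on a shared product.

No product — the primers' 3' ends point away from each other.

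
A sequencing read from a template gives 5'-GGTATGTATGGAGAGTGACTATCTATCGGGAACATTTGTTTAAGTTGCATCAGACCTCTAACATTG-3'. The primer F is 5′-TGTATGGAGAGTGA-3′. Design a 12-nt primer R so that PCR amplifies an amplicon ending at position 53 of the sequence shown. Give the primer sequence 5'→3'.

5'-CTGATGCAACTT-3'

The forward primer binds at positions 5–18; the product's 3' end on the top strand is position 53.
The reverse primer anneals to the top strand over positions 42–53, i.e. to AAGTTGCATCAG.
Its sequence written 5'→3' is the reverse complement: CTGATGCAACTT.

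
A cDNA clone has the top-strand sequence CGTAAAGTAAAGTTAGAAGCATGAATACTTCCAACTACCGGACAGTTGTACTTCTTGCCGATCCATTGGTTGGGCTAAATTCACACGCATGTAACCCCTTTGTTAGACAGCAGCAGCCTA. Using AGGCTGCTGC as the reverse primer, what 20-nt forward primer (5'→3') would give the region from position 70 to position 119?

The reverse primer's reverse complement GCAGCAGCCT matches the template at positions 110–119; the product starts at position 70.
The forward primer is identical to the top strand over positions 70–89: TTGGGCTAAATTCACACGCA.

5'-TTGGGCTAAATTCACACGCA-3'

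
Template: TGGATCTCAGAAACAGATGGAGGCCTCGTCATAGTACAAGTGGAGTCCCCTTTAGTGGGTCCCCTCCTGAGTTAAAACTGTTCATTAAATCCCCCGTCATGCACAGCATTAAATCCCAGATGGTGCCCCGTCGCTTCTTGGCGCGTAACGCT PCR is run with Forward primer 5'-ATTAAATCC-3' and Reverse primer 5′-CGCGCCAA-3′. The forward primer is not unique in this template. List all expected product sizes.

62 bp, 38 bp

The forward primer ATTAAATCC matches the top strand at positions 84–92, 108–116.
The reverse primer's reverse complement is TTGGCGCG, matching at positions 138–145.
Each forward site pairs with the reverse site to give a product ending at position 145: sizes 62, 38 bp.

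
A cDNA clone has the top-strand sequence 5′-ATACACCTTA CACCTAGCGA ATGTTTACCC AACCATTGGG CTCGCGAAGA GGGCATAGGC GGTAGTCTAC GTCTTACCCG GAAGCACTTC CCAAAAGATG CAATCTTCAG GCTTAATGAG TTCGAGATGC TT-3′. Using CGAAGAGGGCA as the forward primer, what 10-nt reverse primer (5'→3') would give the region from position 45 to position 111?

5'-CCTGAAGATT-3'

The product's 3' end on the top strand is position 111.
The reverse primer anneals to the top strand over positions 102–111, i.e. to AATCTTCAGG.
Its sequence written 5'→3' is the reverse complement: CCTGAAGATT.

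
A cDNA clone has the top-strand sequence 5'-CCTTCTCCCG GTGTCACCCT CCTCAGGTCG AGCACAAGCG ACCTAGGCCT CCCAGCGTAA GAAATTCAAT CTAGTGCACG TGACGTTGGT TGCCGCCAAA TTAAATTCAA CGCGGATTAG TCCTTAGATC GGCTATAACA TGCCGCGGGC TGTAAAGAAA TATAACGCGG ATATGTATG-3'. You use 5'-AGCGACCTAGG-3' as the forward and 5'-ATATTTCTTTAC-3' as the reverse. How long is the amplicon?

Scanning the template, AGCGACCTAGG occurs at positions 37–47; this primer anneals to the bottom strand there with its 3' end pointing downstream.
Reverse complement of the reverse primer: GTAAAGAAATAT. This occurs on the top strand at positions 152–163.
The product runs from position 37 to position 163, so its length is 163 − 37 + 1 = 127 bp.

127 bp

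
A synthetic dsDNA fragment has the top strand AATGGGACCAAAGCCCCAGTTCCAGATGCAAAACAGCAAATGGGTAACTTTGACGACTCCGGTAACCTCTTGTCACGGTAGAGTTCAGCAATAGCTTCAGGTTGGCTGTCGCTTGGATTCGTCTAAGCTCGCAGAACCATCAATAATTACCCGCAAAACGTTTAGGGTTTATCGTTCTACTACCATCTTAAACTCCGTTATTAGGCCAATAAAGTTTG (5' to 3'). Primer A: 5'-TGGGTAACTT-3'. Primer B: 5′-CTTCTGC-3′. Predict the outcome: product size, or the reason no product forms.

Primer B (CTTCTGC) does not match the top strand, and its reverse complement GCAGAAG does not match either.
With no annealing site for primer B, no amplification occurs.

No product — primer B has no binding site in the template.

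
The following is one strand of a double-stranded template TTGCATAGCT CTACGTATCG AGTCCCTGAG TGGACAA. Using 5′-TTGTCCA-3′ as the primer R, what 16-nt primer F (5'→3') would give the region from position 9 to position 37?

The reverse primer's reverse complement TGGACAA matches the template at positions 31–37; the product starts at position 9.
The forward primer is identical to the top strand over positions 9–24: CTCTACGTATCGAGTC.

5'-CTCTACGTATCGAGTC-3'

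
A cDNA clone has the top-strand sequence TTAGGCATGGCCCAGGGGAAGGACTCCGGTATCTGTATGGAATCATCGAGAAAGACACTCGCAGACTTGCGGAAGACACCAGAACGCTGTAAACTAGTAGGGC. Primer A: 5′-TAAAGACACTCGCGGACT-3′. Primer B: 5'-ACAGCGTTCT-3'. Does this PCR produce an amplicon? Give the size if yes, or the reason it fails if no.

No product — primer A has no binding site in the template.

Primer A (TAAAGACACTCGCGGACT) does not match the top strand, and its reverse complement AGTCCGCGAGTGTCTTTA does not match either.
With no annealing site for primer A, no amplification occurs.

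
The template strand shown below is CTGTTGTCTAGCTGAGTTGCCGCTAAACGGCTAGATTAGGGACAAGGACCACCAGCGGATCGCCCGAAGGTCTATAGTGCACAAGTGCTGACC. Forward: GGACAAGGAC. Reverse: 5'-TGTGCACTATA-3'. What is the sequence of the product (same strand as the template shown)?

5'-GGACAAGGACCACCAGCGGATCGCCCGAAGGTCTATAGTGCACA-3'

Scanning the template, GGACAAGGAC occurs at positions 40–49; this primer anneals to the bottom strand there with its 3' end pointing downstream.
Taking the reverse complement of TGTGCACTATA gives TATAGTGCACA, found at positions 73–83 on the template; the primer anneals here to the top strand with its 3' end pointing upstream.
The product is the template from position 40 through 83 (44 bp).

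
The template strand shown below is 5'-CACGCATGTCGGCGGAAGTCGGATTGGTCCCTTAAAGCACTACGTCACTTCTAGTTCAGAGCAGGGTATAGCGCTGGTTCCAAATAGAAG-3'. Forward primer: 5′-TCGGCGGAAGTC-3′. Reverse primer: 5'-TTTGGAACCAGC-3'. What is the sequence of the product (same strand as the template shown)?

5'-TCGGCGGAAGTCGGATTGGTCCCTTAAAGCACTACGTCACTTCTAGTTCAGAGCAGGGTATAGCGCTGGTTCCAAA-3'

The forward primer matches the template at positions 9–20.
The reverse primer's reverse complement is GCTGGTTCCAAA, which matches the template at positions 73–84.
The product is the template from position 9 through 84 (76 bp).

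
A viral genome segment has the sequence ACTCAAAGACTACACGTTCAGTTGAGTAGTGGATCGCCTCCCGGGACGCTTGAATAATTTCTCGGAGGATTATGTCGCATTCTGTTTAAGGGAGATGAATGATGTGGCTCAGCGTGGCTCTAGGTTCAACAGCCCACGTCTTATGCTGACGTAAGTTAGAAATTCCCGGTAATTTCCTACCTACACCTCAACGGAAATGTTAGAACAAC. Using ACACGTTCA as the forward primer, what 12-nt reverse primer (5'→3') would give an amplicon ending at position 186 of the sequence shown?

5'-GTGTAGGTAGGA-3'

The forward primer binds at positions 12–20; the product's 3' end on the top strand is position 186.
The reverse primer anneals to the top strand over positions 175–186, i.e. to TCCTACCTACAC.
Its sequence written 5'→3' is the reverse complement: GTGTAGGTAGGA.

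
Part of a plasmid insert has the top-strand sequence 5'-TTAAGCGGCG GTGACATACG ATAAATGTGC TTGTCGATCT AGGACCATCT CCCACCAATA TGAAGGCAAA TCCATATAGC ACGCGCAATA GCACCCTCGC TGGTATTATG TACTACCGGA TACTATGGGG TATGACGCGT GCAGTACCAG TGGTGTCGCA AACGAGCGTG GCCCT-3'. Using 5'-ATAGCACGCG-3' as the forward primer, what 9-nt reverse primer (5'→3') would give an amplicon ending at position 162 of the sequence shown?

5'-TTTGCGACA-3'

The forward primer binds at positions 76–85; the product's 3' end on the top strand is position 162.
The reverse primer anneals to the top strand over positions 154–162, i.e. to TGTCGCAAA.
Its sequence written 5'→3' is the reverse complement: TTTGCGACA.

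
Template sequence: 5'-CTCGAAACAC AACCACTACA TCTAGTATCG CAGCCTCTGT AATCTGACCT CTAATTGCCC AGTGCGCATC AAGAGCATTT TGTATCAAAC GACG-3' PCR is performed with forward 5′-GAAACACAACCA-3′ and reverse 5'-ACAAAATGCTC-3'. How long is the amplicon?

The forward primer matches the template at positions 4–15.
Taking the reverse complement of ACAAAATGCTC gives GAGCATTTTGT, found at positions 73–83 on the template; the primer anneals here to the top strand with its 3' end pointing upstream.
Product length = (reverse-primer end) − (forward-primer start) + 1 = 83 − 4 + 1 = 80 bp.

80 bp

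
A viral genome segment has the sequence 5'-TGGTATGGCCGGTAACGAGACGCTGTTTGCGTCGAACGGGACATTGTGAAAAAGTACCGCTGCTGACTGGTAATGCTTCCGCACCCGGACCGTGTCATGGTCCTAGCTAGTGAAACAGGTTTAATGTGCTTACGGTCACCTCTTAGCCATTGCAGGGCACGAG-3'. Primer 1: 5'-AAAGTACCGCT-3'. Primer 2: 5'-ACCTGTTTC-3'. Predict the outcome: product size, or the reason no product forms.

Yes — a 70 bp product.

Primer 1 (AAAGTACCGCT) matches the top strand at positions 51–61; it acts as a forward primer.
Primer 2's reverse complement is GAAACAGGT, matching the top strand at positions 112–120; it acts as a reverse primer.
The 3' ends face each other across positions 51–120, giving a 70 bp product.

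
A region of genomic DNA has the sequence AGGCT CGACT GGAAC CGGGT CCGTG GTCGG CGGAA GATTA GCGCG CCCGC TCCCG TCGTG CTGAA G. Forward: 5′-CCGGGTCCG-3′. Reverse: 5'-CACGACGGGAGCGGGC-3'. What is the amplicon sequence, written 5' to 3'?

5'-CCGGGTCCGTGGTCGGCGGAAGATTAGCGCGCCCGCTCCCGTCGTG-3'

Forward primer CCGGGTCCG is found on the top strand at positions 15–23.
The reverse primer's reverse complement is GCCCGCTCCCGTCGTG, which matches the template at positions 45–60.
The product is the template from position 15 through 60 (46 bp).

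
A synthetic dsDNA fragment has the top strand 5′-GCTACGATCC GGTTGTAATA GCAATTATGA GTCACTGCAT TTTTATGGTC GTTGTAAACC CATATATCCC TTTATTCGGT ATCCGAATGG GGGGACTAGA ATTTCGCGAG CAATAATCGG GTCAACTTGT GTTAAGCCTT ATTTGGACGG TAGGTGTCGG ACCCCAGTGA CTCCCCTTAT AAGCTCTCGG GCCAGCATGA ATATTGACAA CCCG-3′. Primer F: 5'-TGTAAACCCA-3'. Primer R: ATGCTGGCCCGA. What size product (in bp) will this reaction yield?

Forward primer TGTAAACCCA is found on the top strand at positions 53–62.
Taking the reverse complement of ATGCTGGCCCGA gives TCGGGCCAGCAT, found at positions 187–198 on the template; the primer anneals here to the top strand with its 3' end pointing upstream.
The product runs from position 53 to position 198, so its length is 198 − 53 + 1 = 146 bp.

146 bp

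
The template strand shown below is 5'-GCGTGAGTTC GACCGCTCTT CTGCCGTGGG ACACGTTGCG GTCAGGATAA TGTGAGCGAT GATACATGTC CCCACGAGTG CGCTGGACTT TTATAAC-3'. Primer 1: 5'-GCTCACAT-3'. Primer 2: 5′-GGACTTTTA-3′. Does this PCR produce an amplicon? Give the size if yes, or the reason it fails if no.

No product — the primers' 3' ends point away from each other.

Primer 1 (GCTCACAT) has reverse complement ATGTGAGC, which matches the top strand at positions 50–57; primer 1 anneals to the top strand there with its 3' end pointing upstream toward position 50.
Primer 2 (GGACTTTTA) matches the top strand directly at positions 85–93; it anneals to the bottom strand with its 3' end pointing downstream toward position 93.
The 3' ends diverge (primer 1 extends toward position 1, primer 2 toward position 97), so the primers never converge on a shared product.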